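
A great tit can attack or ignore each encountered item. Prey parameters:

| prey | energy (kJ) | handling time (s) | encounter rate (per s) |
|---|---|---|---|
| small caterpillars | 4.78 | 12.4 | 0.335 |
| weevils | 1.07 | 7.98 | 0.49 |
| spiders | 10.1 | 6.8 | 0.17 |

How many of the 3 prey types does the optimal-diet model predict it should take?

1

E/h in descending order: spiders 1.49, small caterpillars 0.385, weevils 0.134 kJ/s. The optimal diet is the largest prefix of this list for which every included type satisfies E_i/h_i > R on the types above it.
Rate on top 1: 0.7964. small caterpillars: 0.385 < 0.7964 → exclude; stop.
Optimal diet: spiders — 1 of 3 types.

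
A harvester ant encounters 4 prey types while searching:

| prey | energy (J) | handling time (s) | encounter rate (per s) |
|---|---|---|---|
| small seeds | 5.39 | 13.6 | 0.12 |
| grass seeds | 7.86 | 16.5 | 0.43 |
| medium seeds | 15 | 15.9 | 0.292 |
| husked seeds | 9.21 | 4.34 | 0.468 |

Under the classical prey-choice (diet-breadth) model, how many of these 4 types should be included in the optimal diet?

E/h in descending order: husked seeds 2.12, medium seeds 0.943, grass seeds 0.476, small seeds 0.396 J/s. The optimal diet is the largest prefix of this list for which every included type satisfies E_i/h_i > R on the types above it.
Rate on top 1: 1.422. medium seeds: 0.943 < 1.422 → exclude; stop.
Optimal diet: husked seeds — 1 of 4 types.

1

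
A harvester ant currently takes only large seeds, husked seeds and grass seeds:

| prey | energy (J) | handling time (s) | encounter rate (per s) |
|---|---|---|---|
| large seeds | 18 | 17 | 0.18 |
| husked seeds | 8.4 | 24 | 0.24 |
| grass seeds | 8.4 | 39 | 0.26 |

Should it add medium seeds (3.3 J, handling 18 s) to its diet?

No

Current rate: (0.18×18 + 0.24×8.4 + 0.26×8.4)/(1 + 0.18×17 + 0.24×24 + 0.26×39) = 0.3727 J/s.
medium seeds: E/h = 3.3/18 = 0.1833 J/s.
0.1833 < 0.3727, so adding medium seeds would lower the average — exclude it.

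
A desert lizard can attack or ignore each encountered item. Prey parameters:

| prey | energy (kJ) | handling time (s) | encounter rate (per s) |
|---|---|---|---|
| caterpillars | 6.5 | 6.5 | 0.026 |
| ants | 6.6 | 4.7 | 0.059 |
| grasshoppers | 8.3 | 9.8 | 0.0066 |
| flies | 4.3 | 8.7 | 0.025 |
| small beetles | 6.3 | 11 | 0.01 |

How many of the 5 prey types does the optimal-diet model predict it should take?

5

Profitabilities (E/h, kJ/s): ants 1.4, caterpillars 1, grasshoppers 0.847, small beetles 0.573, flies 0.494. Add prey in this order while the next type's profitability exceeds the intake rate on those already taken.
Rate on top 1: 0.3049. caterpillars: 1 > 0.3049 → include.
Rate on top 2: 0.3861. grasshoppers: 0.847 > 0.3861 → include.
Rate on top 3: 0.4058. small beetles: 0.573 > 0.4058 → include.
Rate on top 4: 0.4171. flies: 0.494 > 0.4171 → include.
Optimal diet: ants, caterpillars, grasshoppers, small beetles, flies — 5 of 5 types.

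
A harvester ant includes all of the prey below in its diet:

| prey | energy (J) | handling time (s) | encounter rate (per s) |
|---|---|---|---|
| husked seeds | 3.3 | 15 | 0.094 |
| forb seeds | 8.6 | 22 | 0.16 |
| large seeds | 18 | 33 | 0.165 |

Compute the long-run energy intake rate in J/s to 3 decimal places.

0.409 J/s

R = Σλ_iE_i / (1 + Σλ_ih_i)
Numerator: 0.094×3.3 + 0.16×8.6 + 0.165×18 = 4.656
Denominator: 1 + 0.094×15 + 0.16×22 + 0.165×33 = 11.38
R = 4.656/11.38 = 0.4093 J/s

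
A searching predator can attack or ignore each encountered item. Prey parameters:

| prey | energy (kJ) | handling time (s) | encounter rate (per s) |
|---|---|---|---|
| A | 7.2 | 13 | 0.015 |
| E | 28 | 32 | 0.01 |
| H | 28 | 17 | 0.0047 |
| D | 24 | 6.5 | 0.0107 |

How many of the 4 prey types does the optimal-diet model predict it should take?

Rank by E/h (kJ/s): D 3.69, H 1.65, E 0.875, A 0.554. Include each in turn until the next type's E/h falls below the running intake rate.
Rate on top 1: 0.2401. H: 1.65 > 0.2401 → include.
Rate on top 2: 0.3379. E: 0.875 > 0.3379 → include.
Rate on top 3: 0.4549. A: 0.554 > 0.4549 → include.
Optimal diet: D, H, E, A — 4 of 4 types.

4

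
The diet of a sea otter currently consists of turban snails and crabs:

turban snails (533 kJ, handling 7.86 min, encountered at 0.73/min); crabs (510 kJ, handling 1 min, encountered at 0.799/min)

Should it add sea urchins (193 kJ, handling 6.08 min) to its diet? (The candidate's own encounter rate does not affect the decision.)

Intake rate on the current diet: R = (0.73×533 + 0.799×510) / (1 + 0.73×7.86 + 0.799×1) = 796.6/7.537 = 105.7 kJ/min.
sea urchins: E/h = 193/6.08 = 31.74 kJ/min.
Since 31.74 < R, time spent handling sea urchins is better spent searching.

No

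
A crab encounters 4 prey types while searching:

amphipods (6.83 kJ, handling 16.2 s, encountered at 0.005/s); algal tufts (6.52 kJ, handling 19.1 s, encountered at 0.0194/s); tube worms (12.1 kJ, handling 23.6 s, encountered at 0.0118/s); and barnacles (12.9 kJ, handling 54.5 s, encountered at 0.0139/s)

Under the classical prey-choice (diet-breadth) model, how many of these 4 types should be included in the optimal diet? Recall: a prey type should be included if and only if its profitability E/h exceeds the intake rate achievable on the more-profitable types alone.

4

Rank by E/h (kJ/s): tube worms 0.513, amphipods 0.422, algal tufts 0.341, barnacles 0.237. Include each in turn until the next type's E/h falls below the running intake rate.
Rate on top 1: 0.1117. amphipods: 0.422 > 0.1117 → include.
Rate on top 2: 0.1301. algal tufts: 0.341 > 0.1301 → include.
Rate on top 3: 0.1754. barnacles: 0.237 > 0.1754 → include.
Optimal diet: tube worms, amphipods, algal tufts, barnacles — 4 of 4 types.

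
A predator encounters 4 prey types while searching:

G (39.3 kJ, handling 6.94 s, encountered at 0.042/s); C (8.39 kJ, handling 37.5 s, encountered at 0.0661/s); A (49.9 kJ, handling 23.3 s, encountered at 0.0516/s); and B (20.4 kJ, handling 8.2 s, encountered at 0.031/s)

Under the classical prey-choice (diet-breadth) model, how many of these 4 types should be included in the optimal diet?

Profitabilities (E/h, kJ/s): G 5.66, B 2.49, A 2.14, C 0.224. Add prey in this order while the next type's profitability exceeds the intake rate on those already taken.
Rate on top 1: 1.278. B: 2.49 > 1.278 → include.
Rate on top 2: 1.477. A: 2.14 > 1.477 → include.
Rate on top 3: 1.768. C: 0.224 < 1.768 → exclude; stop.
Optimal diet: G, B, A — 3 of 4 types.

3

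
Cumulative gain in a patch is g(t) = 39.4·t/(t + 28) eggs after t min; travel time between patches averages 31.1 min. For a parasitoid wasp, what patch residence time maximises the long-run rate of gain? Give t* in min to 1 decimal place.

Optimal t* satisfies g'(t*) = g(t*)/(T + t*).
g'(t) = 39.4·28/(t + 28)². Setting 39.4·28/(t+28)² = 39.4t/[(t+28)(31.1+t)] gives 28(31.1+t) = t(t+28), so t² = 28×31.1 = 870.8.
t* = √870.8 = 29.51 min.

29.5 min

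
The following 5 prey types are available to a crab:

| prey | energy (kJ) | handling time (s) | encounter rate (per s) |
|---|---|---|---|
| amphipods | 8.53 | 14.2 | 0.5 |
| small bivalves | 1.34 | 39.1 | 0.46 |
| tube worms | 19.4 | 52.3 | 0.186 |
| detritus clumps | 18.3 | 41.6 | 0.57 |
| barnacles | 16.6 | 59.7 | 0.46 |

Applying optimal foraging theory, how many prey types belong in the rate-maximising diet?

E/h in descending order: amphipods 0.601, detritus clumps 0.44, tube worms 0.371, barnacles 0.278, small bivalves 0.0343 kJ/s. The optimal diet is the largest prefix of this list for which every included type satisfies E_i/h_i > R on the types above it.
Rate on top 1: 0.5265. detritus clumps: 0.44 < 0.5265 → exclude; stop.
Optimal diet: amphipods — 1 of 5 types.

1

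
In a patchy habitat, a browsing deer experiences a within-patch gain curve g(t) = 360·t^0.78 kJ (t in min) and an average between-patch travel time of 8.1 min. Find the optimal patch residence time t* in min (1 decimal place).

Maximise g(t)/(T+t): set derivative to zero → g'(t)(T+t) = g(t).
g'(t) = 0.78·360·t^-0.22. Setting 0.78·360·t^-0.22 = 360·t^0.78/(8.1+t) gives 0.78(8.1+t) = t, so 0.22·t = 0.78×8.1.
t* = 0.78×8.1/0.22 = 28.72 min.

28.7 min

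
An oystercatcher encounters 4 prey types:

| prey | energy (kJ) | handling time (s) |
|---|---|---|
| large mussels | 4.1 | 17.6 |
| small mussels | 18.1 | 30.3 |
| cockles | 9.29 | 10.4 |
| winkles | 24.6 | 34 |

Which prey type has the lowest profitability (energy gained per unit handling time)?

In descending order of E/h:
cockles: 9.29/10.4 = 0.893 kJ/s
winkles: 24.6/34 = 0.724 kJ/s
small mussels: 18.1/30.3 = 0.597 kJ/s
large mussels: 4.1/17.6 = 0.233 kJ/s

large mussels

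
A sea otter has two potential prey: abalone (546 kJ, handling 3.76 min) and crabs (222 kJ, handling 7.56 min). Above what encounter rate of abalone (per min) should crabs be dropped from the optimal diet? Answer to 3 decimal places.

0.067 per min

At the threshold, the rate on abalone alone equals the profitability of crabs: λ·546/(1 + λ·3.76) = 222/7.56 = 29.37.
Rearranging, λ(546 − 29.37×3.76) = 29.37, so λ = 29.37/435.6 = 0.06741 per min.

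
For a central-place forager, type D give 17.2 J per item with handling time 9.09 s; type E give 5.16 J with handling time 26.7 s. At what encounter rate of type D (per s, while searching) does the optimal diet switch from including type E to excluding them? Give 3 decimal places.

At the threshold, the rate on type D alone equals the profitability of type E: λ·17.2/(1 + λ·9.09) = 5.16/26.7 = 0.1933.
Rearranging, λ(17.2 − 0.1933×9.09) = 0.1933, so λ = 0.1933/15.44 = 0.01251 per s.

0.013 per s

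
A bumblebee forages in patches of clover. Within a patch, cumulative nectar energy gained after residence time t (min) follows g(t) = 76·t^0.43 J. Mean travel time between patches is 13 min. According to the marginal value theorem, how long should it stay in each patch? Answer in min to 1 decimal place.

By the marginal value theorem, leave when the instantaneous gain rate g'(t) equals the habitat-wide average g(t)/(T + t).
g'(t) = 0.43·76·t^-0.57. Setting 0.43·76·t^-0.57 = 76·t^0.43/(13+t) gives 0.43(13+t) = t, so 0.57·t = 0.43×13.
t* = 0.43×13/0.57 = 9.807 min.

9.8 min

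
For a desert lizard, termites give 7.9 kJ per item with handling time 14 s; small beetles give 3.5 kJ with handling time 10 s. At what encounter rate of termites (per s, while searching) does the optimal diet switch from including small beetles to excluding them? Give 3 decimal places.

0.117 per s

At the threshold, the rate on termites alone equals the profitability of small beetles: λ·7.9/(1 + λ·14) = 3.5/10 = 0.35.
Rearranging, λ(7.9 − 0.35×14) = 0.35, so λ = 0.35/3 = 0.1167 per s.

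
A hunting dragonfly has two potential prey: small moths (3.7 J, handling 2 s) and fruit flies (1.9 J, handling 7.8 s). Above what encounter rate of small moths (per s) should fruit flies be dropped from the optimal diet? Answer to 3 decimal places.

0.076 per s

At the threshold, the rate on small moths alone equals the profitability of fruit flies: λ·3.7/(1 + λ·2) = 1.9/7.8 = 0.2436.
Rearranging, λ(3.7 − 0.2436×2) = 0.2436, so λ = 0.2436/3.213 = 0.07582 per s.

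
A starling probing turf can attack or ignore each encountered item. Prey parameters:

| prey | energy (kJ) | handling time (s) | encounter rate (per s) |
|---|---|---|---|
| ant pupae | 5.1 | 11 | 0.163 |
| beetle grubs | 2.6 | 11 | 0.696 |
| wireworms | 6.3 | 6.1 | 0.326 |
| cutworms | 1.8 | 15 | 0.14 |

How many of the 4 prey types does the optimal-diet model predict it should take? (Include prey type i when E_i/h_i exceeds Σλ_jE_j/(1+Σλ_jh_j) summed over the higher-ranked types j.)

Profitabilities (E/h, kJ/s): wireworms 1.03, ant pupae 0.464, beetle grubs 0.236, cutworms 0.12. Add prey in this order while the next type's profitability exceeds the intake rate on those already taken.
Rate on top 1: 0.6872. ant pupae: 0.464 < 0.6872 → exclude; stop.
Optimal diet: wireworms — 1 of 4 types.

1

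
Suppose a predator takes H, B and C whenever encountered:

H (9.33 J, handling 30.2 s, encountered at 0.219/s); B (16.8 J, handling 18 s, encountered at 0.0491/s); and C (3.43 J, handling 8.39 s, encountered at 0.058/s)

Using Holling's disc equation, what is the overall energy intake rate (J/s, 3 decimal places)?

0.341 J/s

Energy encountered per unit search time: 0.219×9.33 + 0.0491×16.8 + 0.058×3.43 = 3.067 J/s.
Handling time per unit search time: 0.219×30.2 + 0.0491×18 + 0.058×8.39 = 7.984.
Rate = 3.067/(1 + 7.984) = 0.3414 J/s.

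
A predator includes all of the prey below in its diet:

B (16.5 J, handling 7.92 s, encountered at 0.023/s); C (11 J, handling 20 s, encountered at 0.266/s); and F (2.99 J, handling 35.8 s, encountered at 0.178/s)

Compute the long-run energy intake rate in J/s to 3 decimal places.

0.298 J/s

R = (0.023×16.5 + 0.266×11 + 0.178×2.99) / (1 + 0.023×7.92 + 0.266×20 + 0.178×35.8) = 3.838/12.87 = 0.2981 J/s.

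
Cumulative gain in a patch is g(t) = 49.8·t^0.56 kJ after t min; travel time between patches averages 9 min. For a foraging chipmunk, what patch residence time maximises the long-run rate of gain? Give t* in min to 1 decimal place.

Optimal t* satisfies g'(t*) = g(t*)/(T + t*).
g'(t) = 0.56·49.8·t^-0.44. Setting 0.56·49.8·t^-0.44 = 49.8·t^0.56/(9+t) gives 0.56(9+t) = t, so 0.44·t = 0.56×9.
t* = 0.56×9/0.44 = 11.45 min.

11.5 min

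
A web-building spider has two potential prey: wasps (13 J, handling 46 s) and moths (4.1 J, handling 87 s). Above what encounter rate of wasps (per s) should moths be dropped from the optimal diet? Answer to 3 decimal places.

The zero-one rule: include moths iff E₂/h₂ > λE₁/(1+λh₁). Equality gives the switch point.
λE₁h₂ = E₂ + λE₂h₁ ⇒ λ = E₂/(E₁h₂ − E₂h₁) = 4.1/(1131 − 188.6) = 0.004351 per s.

0.004 per s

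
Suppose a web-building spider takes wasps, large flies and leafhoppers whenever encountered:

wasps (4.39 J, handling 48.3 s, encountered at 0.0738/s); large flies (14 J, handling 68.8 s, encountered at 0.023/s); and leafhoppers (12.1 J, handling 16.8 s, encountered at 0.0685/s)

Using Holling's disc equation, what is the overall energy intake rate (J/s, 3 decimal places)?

0.202 J/s

Energy encountered per unit search time: 0.0738×4.39 + 0.023×14 + 0.0685×12.1 = 1.475 J/s.
Handling time per unit search time: 0.0738×48.3 + 0.023×68.8 + 0.0685×16.8 = 6.298.
Rate = 1.475/(1 + 6.298) = 0.2021 J/s.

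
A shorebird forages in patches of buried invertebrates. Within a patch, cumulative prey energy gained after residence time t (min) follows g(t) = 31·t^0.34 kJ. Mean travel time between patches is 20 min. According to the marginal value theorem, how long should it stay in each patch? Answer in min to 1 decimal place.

10.3 min

Optimal t* satisfies g'(t*) = g(t*)/(T + t*).
g'(t) = 0.34·31·t^-0.66. Setting 0.34·31·t^-0.66 = 31·t^0.34/(20+t) gives 0.34(20+t) = t, so 0.66·t = 0.34×20.
t* = 0.34×20/0.66 = 10.3 min.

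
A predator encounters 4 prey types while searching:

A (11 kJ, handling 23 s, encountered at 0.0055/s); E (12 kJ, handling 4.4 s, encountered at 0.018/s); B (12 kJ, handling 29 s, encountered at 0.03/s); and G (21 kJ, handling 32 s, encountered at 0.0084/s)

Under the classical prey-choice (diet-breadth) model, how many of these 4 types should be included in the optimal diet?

Profitabilities (E/h, kJ/s): E 2.73, G 0.656, A 0.478, B 0.414. Add prey in this order while the next type's profitability exceeds the intake rate on those already taken.
Rate on top 1: 0.2001. G: 0.656 > 0.2001 → include.
Rate on top 2: 0.2911. A: 0.478 > 0.2911 → include.
Rate on top 3: 0.3072. B: 0.414 > 0.3072 → include.
Optimal diet: E, G, A, B — 4 of 4 types.

4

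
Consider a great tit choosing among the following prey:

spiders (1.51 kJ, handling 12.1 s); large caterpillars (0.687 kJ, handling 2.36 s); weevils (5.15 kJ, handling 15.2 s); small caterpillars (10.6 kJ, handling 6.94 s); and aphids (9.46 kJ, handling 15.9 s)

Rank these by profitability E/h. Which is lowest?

In descending order of E/h:
small caterpillars: 10.6/6.94 = 1.53 kJ/s
aphids: 9.46/15.9 = 0.595 kJ/s
weevils: 5.15/15.2 = 0.339 kJ/s
large caterpillars: 0.687/2.36 = 0.291 kJ/s
spiders: 1.51/12.1 = 0.125 kJ/s

spiders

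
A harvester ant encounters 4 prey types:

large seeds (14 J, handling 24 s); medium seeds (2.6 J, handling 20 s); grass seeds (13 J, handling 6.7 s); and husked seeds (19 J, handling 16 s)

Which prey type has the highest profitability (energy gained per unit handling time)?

In descending order of E/h:
grass seeds: 13/6.7 = 1.94 J/s
husked seeds: 19/16 = 1.19 J/s
large seeds: 14/24 = 0.583 J/s
medium seeds: 2.6/20 = 0.13 J/s

grass seeds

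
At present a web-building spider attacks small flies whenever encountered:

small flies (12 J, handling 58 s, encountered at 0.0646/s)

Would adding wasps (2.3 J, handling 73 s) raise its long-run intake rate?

No

On small flies alone, R = ΣλE/(1+Σλh) = 0.7752/4.747 = 0.1633 J/s.
wasps: E/h = 2.3/73 = 0.03151 J/s.
Since 0.03151 < R, time spent handling wasps is better spent searching.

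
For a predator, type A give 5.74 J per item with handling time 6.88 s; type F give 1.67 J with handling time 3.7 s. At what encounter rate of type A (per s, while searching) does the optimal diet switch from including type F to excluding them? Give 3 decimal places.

0.171 per s

At the threshold, the rate on type A alone equals the profitability of type F: λ·5.74/(1 + λ·6.88) = 1.67/3.7 = 0.4514.
Rearranging, λ(5.74 − 0.4514×6.88) = 0.4514, so λ = 0.4514/2.635 = 0.1713 per s.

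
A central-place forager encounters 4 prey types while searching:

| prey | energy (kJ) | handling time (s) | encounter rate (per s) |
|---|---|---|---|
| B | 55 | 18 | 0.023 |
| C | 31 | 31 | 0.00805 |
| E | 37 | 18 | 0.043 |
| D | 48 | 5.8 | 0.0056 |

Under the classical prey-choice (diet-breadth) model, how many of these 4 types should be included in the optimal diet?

3

Rank by E/h (kJ/s): D 8.28, B 3.06, E 2.06, C 1. Include each in turn until the next type's E/h falls below the running intake rate.
Rate on top 1: 0.2603. B: 3.06 > 0.2603 → include.
Rate on top 2: 1.06. E: 2.06 > 1.06 → include.
Rate on top 3: 1.407. C: 1 < 1.407 → exclude; stop.
Optimal diet: D, B, E — 3 of 4 types.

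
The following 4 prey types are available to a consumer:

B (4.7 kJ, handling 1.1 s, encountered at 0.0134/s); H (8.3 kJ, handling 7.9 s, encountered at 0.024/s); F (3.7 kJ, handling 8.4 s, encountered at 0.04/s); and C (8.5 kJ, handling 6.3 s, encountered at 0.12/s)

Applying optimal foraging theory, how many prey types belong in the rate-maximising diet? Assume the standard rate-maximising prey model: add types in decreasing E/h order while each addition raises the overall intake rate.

3

E/h in descending order: B 4.27, C 1.35, H 1.05, F 0.44 kJ/s. The optimal diet is the largest prefix of this list for which every included type satisfies E_i/h_i > R on the types above it.
Rate on top 1: 0.06207. C: 1.35 > 0.06207 → include.
Rate on top 2: 0.6116. H: 1.05 > 0.6116 → include.
Rate on top 3: 0.6541. F: 0.44 < 0.6541 → exclude; stop.
Optimal diet: B, C, H — 3 of 4 types.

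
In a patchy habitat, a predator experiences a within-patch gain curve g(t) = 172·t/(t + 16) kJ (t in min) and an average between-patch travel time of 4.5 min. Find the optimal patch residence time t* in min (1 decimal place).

By the marginal value theorem, leave when the instantaneous gain rate g'(t) equals the habitat-wide average g(t)/(T + t).
g'(t) = 172·16/(t + 16)². Setting 172·16/(t+16)² = 172t/[(t+16)(4.5+t)] gives 16(4.5+t) = t(t+16), so t² = 16×4.5 = 72.
t* = √72 = 8.485 min.

8.5 min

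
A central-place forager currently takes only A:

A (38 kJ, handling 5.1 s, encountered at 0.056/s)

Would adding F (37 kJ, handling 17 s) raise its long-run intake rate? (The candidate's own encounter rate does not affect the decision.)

On A alone, R = ΣλE/(1+Σλh) = 2.128/1.286 = 1.655 kJ/s.
Profitability of F: 37/17 = 2.176 kJ/s.
Since 2.176 > R, including F increases the long-run rate.

Yes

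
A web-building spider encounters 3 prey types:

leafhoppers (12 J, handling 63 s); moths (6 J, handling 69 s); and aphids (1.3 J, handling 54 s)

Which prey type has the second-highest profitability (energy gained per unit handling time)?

moths

Profitability E/h (J/s): leafhoppers = 12/63 = 0.19, moths = 6/69 = 0.087, aphids = 1.3/54 = 0.0241.
Ranked: leafhoppers > moths > aphids.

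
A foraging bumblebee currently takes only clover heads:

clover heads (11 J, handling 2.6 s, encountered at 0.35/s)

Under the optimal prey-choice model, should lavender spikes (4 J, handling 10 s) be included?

No

Intake rate on the current diet: R = (0.35×11) / (1 + 0.35×2.6) = 3.85/1.91 = 2.016 J/s.
lavender spikes: E/h = 4/10 = 0.4 J/s.
0.4 < 2.016, so adding lavender spikes would lower the average — exclude it.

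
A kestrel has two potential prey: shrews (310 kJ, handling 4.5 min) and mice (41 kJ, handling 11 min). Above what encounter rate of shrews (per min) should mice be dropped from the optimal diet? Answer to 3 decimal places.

At the threshold, the rate on shrews alone equals the profitability of mice: λ·310/(1 + λ·4.5) = 41/11 = 3.727.
Rearranging, λ(310 − 3.727×4.5) = 3.727, so λ = 3.727/293.2 = 0.01271 per min.

0.013 per min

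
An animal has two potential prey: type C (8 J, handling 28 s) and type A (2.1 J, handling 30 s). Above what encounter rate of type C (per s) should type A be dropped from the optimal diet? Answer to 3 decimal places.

The zero-one rule: include type A iff E₂/h₂ > λE₁/(1+λh₁). Equality gives the switch point.
λE₁h₂ = E₂ + λE₂h₁ ⇒ λ = E₂/(E₁h₂ − E₂h₁) = 2.1/(240 − 58.8) = 0.01159 per s.

0.012 per s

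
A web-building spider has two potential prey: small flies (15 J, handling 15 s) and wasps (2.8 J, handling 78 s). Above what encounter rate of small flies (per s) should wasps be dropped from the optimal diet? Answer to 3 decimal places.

Drop wasps once their profitability E₂/h₂ falls below the rate achievable on small flies alone: E₂/h₂ = λE₁/(1 + λh₁).
Solve for λ: λE₁h₂ = E₂(1 + λh₁) → λ(E₁h₂ − E₂h₁) = E₂ → λ = E₂/(E₁h₂ − E₂h₁).
λ = 2.8/(15×78 − 2.8×15) = 2.8/1128 = 0.002482 per s.

0.002 per s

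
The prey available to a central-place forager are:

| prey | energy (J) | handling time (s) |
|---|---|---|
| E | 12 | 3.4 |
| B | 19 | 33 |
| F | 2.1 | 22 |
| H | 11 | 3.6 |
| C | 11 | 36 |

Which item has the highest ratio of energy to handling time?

E

In descending order of E/h:
E: 12/3.4 = 3.53 J/s
H: 11/3.6 = 3.06 J/s
B: 19/33 = 0.576 J/s
C: 11/36 = 0.306 J/s
F: 2.1/22 = 0.0955 J/s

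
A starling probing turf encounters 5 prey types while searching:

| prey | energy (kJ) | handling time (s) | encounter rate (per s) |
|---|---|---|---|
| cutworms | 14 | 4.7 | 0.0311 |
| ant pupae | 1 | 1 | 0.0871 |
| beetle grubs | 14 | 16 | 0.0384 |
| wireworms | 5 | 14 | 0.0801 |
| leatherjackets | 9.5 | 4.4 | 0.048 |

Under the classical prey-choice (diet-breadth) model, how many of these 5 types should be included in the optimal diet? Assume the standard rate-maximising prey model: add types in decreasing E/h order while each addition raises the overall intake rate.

Rank by E/h (kJ/s): cutworms 2.98, leatherjackets 2.16, ant pupae 1, beetle grubs 0.875, wireworms 0.357. Include each in turn until the next type's E/h falls below the running intake rate.
Rate on top 1: 0.3799. leatherjackets: 2.16 > 0.3799 → include.
Rate on top 2: 0.6567. ant pupae: 1 > 0.6567 → include.
Rate on top 3: 0.6774. beetle grubs: 0.875 > 0.6774 → include.
Rate on top 4: 0.7364. wireworms: 0.357 < 0.7364 → exclude; stop.
Optimal diet: cutworms, leatherjackets, ant pupae, beetle grubs — 4 of 5 types.

4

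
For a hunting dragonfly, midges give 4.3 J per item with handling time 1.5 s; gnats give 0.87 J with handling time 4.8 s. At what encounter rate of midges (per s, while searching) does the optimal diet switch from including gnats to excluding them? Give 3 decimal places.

0.045 per s

Drop gnats once their profitability E₂/h₂ falls below the rate achievable on midges alone: E₂/h₂ = λE₁/(1 + λh₁).
Solve for λ: λE₁h₂ = E₂(1 + λh₁) → λ(E₁h₂ − E₂h₁) = E₂ → λ = E₂/(E₁h₂ − E₂h₁).
λ = 0.87/(4.3×4.8 − 0.87×1.5) = 0.87/19.33 = 0.045 per s.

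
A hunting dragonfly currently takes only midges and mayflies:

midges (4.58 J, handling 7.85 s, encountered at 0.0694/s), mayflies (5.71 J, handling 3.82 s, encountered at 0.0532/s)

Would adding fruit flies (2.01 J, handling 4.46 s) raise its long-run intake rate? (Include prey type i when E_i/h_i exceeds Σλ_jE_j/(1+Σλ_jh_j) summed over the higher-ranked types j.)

Yes

Intake rate on the current diet: R = (0.0694×4.58 + 0.0532×5.71) / (1 + 0.0694×7.85 + 0.0532×3.82) = 0.6216/1.748 = 0.3556 J/s.
fruit flies: E/h = 2.01/4.46 = 0.4507 J/s.
Since 0.4507 > R, including fruit flies increases the long-run rate.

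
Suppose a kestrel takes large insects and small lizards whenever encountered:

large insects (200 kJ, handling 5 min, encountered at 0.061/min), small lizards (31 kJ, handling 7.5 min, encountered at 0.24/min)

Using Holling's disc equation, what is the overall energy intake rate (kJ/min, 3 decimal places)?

R = (0.061×200 + 0.24×31) / (1 + 0.061×5 + 0.24×7.5) = 19.64/3.105 = 6.325 kJ/min.

6.325 kJ/min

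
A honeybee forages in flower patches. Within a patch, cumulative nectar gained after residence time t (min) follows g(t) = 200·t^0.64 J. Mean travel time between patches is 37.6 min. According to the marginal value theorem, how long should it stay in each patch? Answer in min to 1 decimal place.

By the marginal value theorem, leave when the instantaneous gain rate g'(t) equals the habitat-wide average g(t)/(T + t).
g'(t) = 0.64·200·t^-0.36. Setting 0.64·200·t^-0.36 = 200·t^0.64/(37.6+t) gives 0.64(37.6+t) = t, so 0.36·t = 0.64×37.6.
t* = 0.64×37.6/0.36 = 66.84 min.

66.8 min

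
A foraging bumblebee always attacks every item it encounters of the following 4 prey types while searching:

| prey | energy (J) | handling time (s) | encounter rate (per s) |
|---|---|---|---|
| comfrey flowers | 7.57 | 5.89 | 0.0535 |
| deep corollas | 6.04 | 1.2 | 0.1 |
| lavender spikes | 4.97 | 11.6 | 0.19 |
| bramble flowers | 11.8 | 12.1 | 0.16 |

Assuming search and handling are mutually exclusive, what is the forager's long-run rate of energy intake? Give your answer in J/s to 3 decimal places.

R = Σλ_iE_i / (1 + Σλ_ih_i)
Numerator: 0.0535×7.57 + 0.1×6.04 + 0.19×4.97 + 0.16×11.8 = 3.841
Denominator: 1 + 0.0535×5.89 + 0.1×1.2 + 0.19×11.6 + 0.16×12.1 = 5.575
R = 3.841/5.575 = 0.689 J/s

0.689 J/s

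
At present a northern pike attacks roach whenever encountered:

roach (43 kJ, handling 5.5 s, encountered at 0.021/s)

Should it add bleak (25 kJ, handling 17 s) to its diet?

On roach alone, R = ΣλE/(1+Σλh) = 0.903/1.115 = 0.8095 kJ/s.
Profitability of bleak: 25/17 = 1.471 kJ/s.
1.471 > 0.8095, so adding bleak raises the average — include it.

Yes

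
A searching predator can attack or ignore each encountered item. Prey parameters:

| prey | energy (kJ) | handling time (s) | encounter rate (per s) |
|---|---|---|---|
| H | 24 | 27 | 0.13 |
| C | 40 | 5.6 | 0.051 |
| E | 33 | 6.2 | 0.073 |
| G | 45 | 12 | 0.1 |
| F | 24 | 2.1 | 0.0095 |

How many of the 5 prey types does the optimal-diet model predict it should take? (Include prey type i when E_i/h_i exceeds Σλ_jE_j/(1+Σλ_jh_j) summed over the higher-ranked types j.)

4

Profitabilities (E/h, kJ/s): F 11.4, C 7.14, E 5.32, G 3.75, H 0.889. Add prey in this order while the next type's profitability exceeds the intake rate on those already taken.
Rate on top 1: 0.2235. C: 7.14 > 0.2235 → include.
Rate on top 2: 1.737. E: 5.32 > 1.737 → include.
Rate on top 3: 2.66. G: 3.75 > 2.66 → include.
Rate on top 4: 3.102. H: 0.889 < 3.102 → exclude; stop.
Optimal diet: F, C, E, G — 4 of 5 types.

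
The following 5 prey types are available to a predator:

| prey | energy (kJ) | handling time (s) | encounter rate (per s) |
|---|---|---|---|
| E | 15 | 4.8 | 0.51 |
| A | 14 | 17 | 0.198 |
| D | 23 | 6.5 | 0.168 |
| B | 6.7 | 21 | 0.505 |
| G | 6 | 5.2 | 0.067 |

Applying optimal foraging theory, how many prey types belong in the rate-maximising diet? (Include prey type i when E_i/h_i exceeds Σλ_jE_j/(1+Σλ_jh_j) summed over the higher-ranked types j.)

Rank by E/h (kJ/s): D 3.54, E 3.12, G 1.15, A 0.824, B 0.319. Include each in turn until the next type's E/h falls below the running intake rate.
Rate on top 1: 1.847. E: 3.12 > 1.847 → include.
Rate on top 2: 2.536. G: 1.15 < 2.536 → exclude; stop.
Optimal diet: D, E — 2 of 5 types.

2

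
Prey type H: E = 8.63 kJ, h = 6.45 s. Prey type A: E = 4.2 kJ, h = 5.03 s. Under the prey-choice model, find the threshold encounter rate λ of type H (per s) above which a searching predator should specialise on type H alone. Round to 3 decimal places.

The zero-one rule: include type A iff E₂/h₂ > λE₁/(1+λh₁). Equality gives the switch point.
λE₁h₂ = E₂ + λE₂h₁ ⇒ λ = E₂/(E₁h₂ − E₂h₁) = 4.2/(43.41 − 27.09) = 0.2574 per s.

0.257 per s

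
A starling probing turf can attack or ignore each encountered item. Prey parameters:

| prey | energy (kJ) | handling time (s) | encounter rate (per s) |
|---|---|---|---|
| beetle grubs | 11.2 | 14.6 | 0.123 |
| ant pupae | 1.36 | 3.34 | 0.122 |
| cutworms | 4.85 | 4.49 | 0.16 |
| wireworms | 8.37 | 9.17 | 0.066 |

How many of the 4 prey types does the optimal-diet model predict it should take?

3

Rank by E/h (kJ/s): cutworms 1.08, wireworms 0.913, beetle grubs 0.767, ant pupae 0.407. Include each in turn until the next type's E/h falls below the running intake rate.
Rate on top 1: 0.4516. wireworms: 0.913 > 0.4516 → include.
Rate on top 2: 0.5717. beetle grubs: 0.767 > 0.5717 → include.
Rate on top 3: 0.6569. ant pupae: 0.407 < 0.6569 → exclude; stop.
Optimal diet: cutworms, wireworms, beetle grubs — 3 of 4 types.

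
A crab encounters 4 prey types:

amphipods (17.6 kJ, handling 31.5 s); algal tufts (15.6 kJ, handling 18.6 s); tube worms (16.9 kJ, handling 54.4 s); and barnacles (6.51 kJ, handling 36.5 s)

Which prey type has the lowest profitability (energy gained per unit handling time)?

barnacles

In descending order of E/h:
algal tufts: 15.6/18.6 = 0.839 kJ/s
amphipods: 17.6/31.5 = 0.559 kJ/s
tube worms: 16.9/54.4 = 0.311 kJ/s
barnacles: 6.51/36.5 = 0.178 kJ/s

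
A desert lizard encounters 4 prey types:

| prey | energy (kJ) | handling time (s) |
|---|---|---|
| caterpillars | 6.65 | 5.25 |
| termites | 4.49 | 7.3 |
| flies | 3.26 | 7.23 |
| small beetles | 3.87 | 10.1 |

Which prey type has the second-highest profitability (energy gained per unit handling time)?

termites

Profitability E/h (kJ/s): caterpillars = 6.65/5.25 = 1.27, termites = 4.49/7.3 = 0.615, flies = 3.26/7.23 = 0.451, small beetles = 3.87/10.1 = 0.383.
Ranked: caterpillars > termites > flies > small beetles.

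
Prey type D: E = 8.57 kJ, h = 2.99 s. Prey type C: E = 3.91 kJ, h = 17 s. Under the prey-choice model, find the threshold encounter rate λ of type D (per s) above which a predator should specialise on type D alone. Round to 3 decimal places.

0.029 per s

The zero-one rule: include type C iff E₂/h₂ > λE₁/(1+λh₁). Equality gives the switch point.
λE₁h₂ = E₂ + λE₂h₁ ⇒ λ = E₂/(E₁h₂ − E₂h₁) = 3.91/(145.7 − 11.69) = 0.02918 per s.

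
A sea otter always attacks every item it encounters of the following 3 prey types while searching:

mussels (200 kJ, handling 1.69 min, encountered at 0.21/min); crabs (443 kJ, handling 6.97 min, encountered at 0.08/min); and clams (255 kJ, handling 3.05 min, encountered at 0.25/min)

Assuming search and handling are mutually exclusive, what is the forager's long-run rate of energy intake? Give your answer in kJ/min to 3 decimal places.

R = (0.21×200 + 0.08×443 + 0.25×255) / (1 + 0.21×1.69 + 0.08×6.97 + 0.25×3.05) = 141.2/2.675 = 52.78 kJ/min.

52.781 kJ/min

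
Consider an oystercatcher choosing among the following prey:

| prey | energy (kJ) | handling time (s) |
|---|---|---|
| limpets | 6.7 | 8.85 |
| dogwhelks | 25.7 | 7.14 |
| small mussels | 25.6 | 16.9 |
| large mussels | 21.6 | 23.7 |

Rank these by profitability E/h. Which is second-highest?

Profitability E/h (kJ/s): limpets = 6.7/8.85 = 0.757, dogwhelks = 25.7/7.14 = 3.6, small mussels = 25.6/16.9 = 1.51, large mussels = 21.6/23.7 = 0.911.
Ranked: dogwhelks > small mussels > large mussels > limpets.

small mussels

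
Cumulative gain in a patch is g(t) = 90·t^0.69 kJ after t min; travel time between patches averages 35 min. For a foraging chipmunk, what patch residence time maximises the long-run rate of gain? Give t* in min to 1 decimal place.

77.9 min

Optimal t* satisfies g'(t*) = g(t*)/(T + t*).
g'(t) = 0.69·90·t^-0.31. Setting 0.69·90·t^-0.31 = 90·t^0.69/(35+t) gives 0.69(35+t) = t, so 0.31·t = 0.69×35.
t* = 0.69×35/0.31 = 77.9 min.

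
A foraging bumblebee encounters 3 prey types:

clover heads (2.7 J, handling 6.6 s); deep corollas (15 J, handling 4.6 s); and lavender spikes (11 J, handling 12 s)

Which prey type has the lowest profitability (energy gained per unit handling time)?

clover heads

Profitability E/h (J/s): clover heads = 2.7/6.6 = 0.409, deep corollas = 15/4.6 = 3.26, lavender spikes = 11/12 = 0.917.
Ranked: deep corollas > lavender spikes > clover heads.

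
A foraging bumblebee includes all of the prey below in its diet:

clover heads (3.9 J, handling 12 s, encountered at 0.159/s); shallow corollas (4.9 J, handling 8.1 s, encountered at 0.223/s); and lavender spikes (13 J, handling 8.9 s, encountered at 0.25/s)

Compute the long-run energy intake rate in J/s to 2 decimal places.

0.72 J/s

R = Σλ_iE_i / (1 + Σλ_ih_i)
Numerator: 0.159×3.9 + 0.223×4.9 + 0.25×13 = 4.963
Denominator: 1 + 0.159×12 + 0.223×8.1 + 0.25×8.9 = 6.939
R = 4.963/6.939 = 0.7152 J/s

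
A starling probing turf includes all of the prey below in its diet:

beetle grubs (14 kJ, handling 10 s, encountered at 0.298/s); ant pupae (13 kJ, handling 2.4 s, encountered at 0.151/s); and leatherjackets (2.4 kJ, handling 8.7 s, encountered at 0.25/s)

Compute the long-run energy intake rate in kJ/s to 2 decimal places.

R = (0.298×14 + 0.151×13 + 0.25×2.4) / (1 + 0.298×10 + 0.151×2.4 + 0.25×8.7) = 6.735/6.517 = 1.033 kJ/s.

1.03 kJ/s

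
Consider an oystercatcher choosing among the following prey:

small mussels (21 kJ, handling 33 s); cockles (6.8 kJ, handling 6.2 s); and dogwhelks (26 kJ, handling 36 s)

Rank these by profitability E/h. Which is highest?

In descending order of E/h:
cockles: 6.8/6.2 = 1.1 kJ/s
dogwhelks: 26/36 = 0.722 kJ/s
small mussels: 21/33 = 0.636 kJ/s

cockles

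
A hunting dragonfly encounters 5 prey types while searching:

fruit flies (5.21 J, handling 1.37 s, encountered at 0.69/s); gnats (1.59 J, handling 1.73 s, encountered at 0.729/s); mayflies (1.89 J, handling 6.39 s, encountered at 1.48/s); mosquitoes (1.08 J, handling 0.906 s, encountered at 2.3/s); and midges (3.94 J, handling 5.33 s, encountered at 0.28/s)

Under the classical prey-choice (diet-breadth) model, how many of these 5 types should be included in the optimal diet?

Rank by E/h (J/s): fruit flies 3.8, mosquitoes 1.19, gnats 0.919, midges 0.739, mayflies 0.296. Include each in turn until the next type's E/h falls below the running intake rate.
Rate on top 1: 1.848. mosquitoes: 1.19 < 1.848 → exclude; stop.
Optimal diet: fruit flies — 1 of 5 types.

1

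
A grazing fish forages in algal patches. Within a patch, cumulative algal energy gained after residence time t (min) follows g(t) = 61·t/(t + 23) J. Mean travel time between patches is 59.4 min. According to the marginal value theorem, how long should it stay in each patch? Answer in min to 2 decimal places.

Maximise g(t)/(T+t): set derivative to zero → g'(t)(T+t) = g(t).
g'(t) = 61·23/(t + 23)². Setting 61·23/(t+23)² = 61t/[(t+23)(59.4+t)] gives 23(59.4+t) = t(t+23), so t² = 23×59.4 = 1366.
t* = √1366 = 36.96 min.

36.96 min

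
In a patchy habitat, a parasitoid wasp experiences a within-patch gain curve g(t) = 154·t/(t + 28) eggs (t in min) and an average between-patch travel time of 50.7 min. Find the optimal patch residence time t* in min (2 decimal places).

By the marginal value theorem, leave when the instantaneous gain rate g'(t) equals the habitat-wide average g(t)/(T + t).
g'(t) = 154·28/(t + 28)². Setting 154·28/(t+28)² = 154t/[(t+28)(50.7+t)] gives 28(50.7+t) = t(t+28), so t² = 28×50.7 = 1420.
t* = √1420 = 37.68 min.

37.68 min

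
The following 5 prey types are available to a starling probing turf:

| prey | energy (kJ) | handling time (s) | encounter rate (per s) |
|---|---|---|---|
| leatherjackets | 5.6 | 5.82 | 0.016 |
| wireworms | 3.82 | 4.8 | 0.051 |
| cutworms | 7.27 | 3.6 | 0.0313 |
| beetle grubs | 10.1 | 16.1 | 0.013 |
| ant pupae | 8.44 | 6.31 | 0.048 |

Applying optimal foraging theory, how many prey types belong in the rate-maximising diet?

E/h in descending order: cutworms 2.02, ant pupae 1.34, leatherjackets 0.962, wireworms 0.796, beetle grubs 0.627 kJ/s. The optimal diet is the largest prefix of this list for which every included type satisfies E_i/h_i > R on the types above it.
Rate on top 1: 0.2045. ant pupae: 1.34 > 0.2045 → include.
Rate on top 2: 0.4469. leatherjackets: 0.962 > 0.4469 → include.
Rate on top 3: 0.4787. wireworms: 0.796 > 0.4787 → include.
Rate on top 4: 0.523. beetle grubs: 0.627 > 0.523 → include.
Optimal diet: cutworms, ant pupae, leatherjackets, wireworms, beetle grubs — 5 of 5 types.

5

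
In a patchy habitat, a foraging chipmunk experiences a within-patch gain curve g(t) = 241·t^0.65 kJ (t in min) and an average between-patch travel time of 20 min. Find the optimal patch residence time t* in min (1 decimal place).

Optimal t* satisfies g'(t*) = g(t*)/(T + t*).
g'(t) = 0.65·241·t^-0.35. Setting 0.65·241·t^-0.35 = 241·t^0.65/(20+t) gives 0.65(20+t) = t, so 0.35·t = 0.65×20.
t* = 0.65×20/0.35 = 37.14 min.

37.1 min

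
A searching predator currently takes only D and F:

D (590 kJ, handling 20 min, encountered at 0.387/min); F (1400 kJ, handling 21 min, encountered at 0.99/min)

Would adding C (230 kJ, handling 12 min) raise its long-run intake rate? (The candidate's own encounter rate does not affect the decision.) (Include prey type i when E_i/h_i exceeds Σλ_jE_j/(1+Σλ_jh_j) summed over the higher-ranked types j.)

No

On D and F alone, R = ΣλE/(1+Σλh) = 1614/29.53 = 54.67 kJ/min.
C: E/h = 230/12 = 19.17 kJ/min.
Since 19.17 < R, time spent handling C is better spent searching.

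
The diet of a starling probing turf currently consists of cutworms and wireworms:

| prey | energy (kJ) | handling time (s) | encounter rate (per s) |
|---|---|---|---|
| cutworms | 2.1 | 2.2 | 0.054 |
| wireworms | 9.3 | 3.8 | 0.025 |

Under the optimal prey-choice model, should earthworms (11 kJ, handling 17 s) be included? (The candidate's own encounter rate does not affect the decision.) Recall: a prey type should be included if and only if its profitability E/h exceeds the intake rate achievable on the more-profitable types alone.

On cutworms and wireworms alone, R = ΣλE/(1+Σλh) = 0.3459/1.214 = 0.285 kJ/s.
Profitability of earthworms: 11/17 = 0.6471 kJ/s.
Since 0.6471 > R, including earthworms increases the long-run rate.

Yes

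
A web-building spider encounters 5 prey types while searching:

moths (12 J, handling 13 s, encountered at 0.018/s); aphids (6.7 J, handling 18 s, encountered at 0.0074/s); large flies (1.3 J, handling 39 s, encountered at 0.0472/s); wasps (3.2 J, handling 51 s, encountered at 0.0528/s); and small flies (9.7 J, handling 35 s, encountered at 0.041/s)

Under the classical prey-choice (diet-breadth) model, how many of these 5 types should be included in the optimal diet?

3

E/h in descending order: moths 0.923, aphids 0.372, small flies 0.277, wasps 0.0627, large flies 0.0333 J/s. The optimal diet is the largest prefix of this list for which every included type satisfies E_i/h_i > R on the types above it.
Rate on top 1: 0.175. aphids: 0.372 > 0.175 → include.
Rate on top 2: 0.1943. small flies: 0.277 > 0.1943 → include.
Rate on top 3: 0.2367. wasps: 0.0627 < 0.2367 → exclude; stop.
Optimal diet: moths, aphids, small flies — 3 of 5 types.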